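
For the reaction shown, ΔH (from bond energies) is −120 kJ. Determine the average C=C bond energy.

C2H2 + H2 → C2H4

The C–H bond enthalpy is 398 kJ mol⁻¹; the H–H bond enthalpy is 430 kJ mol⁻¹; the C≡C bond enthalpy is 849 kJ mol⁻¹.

Let D be the C=C bond energy.
Σ(broken) = 1×849 + 2×398 + 1×430 = 2075
Σ(formed) = 4×398 + 1×D = 1592 + D
ΔH = Σ(broken) − Σ(formed) = (2075) − (1592 + D) = +483 − D
Setting this equal to −120 kJ gives D = 603 kJ/mol.

D(C=C) ≈ 603 kJ/mol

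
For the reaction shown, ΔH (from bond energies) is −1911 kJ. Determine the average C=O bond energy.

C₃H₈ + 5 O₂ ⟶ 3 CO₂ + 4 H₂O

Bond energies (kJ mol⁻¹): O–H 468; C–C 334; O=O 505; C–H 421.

D(C=O) ≈ 788 kJ/mol

Let D be the C=O bond energy.
Σ(broken) = 2×334 + 8×421 + 5×505 = 6561
Σ(formed) = 6×D + 8×468 = 3744 + 6D
ΔH = Σ(broken) − Σ(formed) = (6561) − (3744 + 6D) = +2817 − 6D
Setting this equal to −1911 kJ gives 6D = 4728, so D = 788 kJ/mol.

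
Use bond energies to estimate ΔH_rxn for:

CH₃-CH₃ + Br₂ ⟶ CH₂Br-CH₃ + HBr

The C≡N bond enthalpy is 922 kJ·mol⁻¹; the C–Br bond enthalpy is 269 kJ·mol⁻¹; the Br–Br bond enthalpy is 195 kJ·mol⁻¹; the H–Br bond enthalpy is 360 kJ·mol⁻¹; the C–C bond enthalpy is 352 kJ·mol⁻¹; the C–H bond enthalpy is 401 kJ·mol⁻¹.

Bonds broken (reactants):
  Br–Br: 1 × 195 = 195
  C–C: 1 × 352 = 352
  C–H: 6 × 401 = 2406
  Σ(broken) = 2953 kJ
Bonds formed (products):
  C–Br: 1 × 269 = 269
  C–C: 1 × 352 = 352
  C–H: 5 × 401 = 2005
  H–Br: 1 × 360 = 360
  Σ(formed) = 2986 kJ
ΔH = Σ(broken) − Σ(formed) = 2953 − 2986 = −33 kJ

ΔH ≈ −33 kJ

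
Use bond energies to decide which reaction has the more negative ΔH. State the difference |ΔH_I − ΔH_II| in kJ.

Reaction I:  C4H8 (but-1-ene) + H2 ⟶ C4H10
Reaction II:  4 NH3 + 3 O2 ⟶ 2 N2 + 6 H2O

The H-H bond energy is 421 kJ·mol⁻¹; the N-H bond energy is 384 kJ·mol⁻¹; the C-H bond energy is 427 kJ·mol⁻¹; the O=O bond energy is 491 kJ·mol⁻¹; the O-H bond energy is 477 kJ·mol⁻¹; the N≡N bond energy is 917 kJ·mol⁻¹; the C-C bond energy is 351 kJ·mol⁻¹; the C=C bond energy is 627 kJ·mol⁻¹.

Reaction I:
  Bonds broken (reactants):
    C-C: 2 × 351 = 702
    C-H: 8 × 427 = 3416
    C=C: 1 × 627 = 627
    H-H: 1 × 421 = 421
    Σ(broken) = 5166 kJ
  Bonds formed (products):
    C-C: 3 × 351 = 1053
    C-H: 10 × 427 = 4270
    Σ(formed) = 5323 kJ
  ΔH_I = 5166 − 5323 = −157 kJ
Reaction II:
  Bonds broken (reactants):
    N-H: 12 × 384 = 4608
    O=O: 3 × 491 = 1473
    Σ(broken) = 6081 kJ
  Bonds formed (products):
    N≡N: 2 × 917 = 1834
    O-H: 12 × 477 = 5724
    Σ(formed) = 7558 kJ
  ΔH_II = 6081 − 7558 = −1477 kJ
ΔH_I − ΔH_II = +1320 kJ, so reaction II has the more negative ΔH; |ΔH_I − ΔH_II| = 1320 kJ.

Reaction II, by 1320 kJ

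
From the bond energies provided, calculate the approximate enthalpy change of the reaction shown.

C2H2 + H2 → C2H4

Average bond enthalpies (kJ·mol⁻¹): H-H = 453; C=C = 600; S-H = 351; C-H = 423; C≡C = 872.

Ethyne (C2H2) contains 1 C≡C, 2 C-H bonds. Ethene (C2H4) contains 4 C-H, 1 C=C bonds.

ΔH ≈ −121 kJ

Bonds broken (reactants):
  C≡C: 1 × 872 = 872
  C-H: 2 × 423 = 846
  H-H: 1 × 453 = 453
  Σ(broken) = 2171 kJ
Bonds formed (products):
  C-H: 4 × 423 = 1692
  C=C: 1 × 600 = 600
  Σ(formed) = 2292 kJ
ΔH = Σ(broken) − Σ(formed) = 2171 − 2292 = −121 kJ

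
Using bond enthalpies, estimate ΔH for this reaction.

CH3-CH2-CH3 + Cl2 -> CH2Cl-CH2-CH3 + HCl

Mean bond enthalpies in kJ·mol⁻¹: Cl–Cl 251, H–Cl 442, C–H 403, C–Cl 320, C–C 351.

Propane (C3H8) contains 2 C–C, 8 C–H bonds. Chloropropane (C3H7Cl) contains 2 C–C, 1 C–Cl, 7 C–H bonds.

Bonds broken (reactants):
  C–C: 2 × 351 = 702
  C–H: 8 × 403 = 3224
  Cl–Cl: 1 × 251 = 251
  Σ(broken) = 4177 kJ
Bonds formed (products):
  C–C: 2 × 351 = 702
  C–Cl: 1 × 320 = 320
  C–H: 7 × 403 = 2821
  H–Cl: 1 × 442 = 442
  Σ(formed) = 4285 kJ
ΔH = Σ(broken) − Σ(formed) = 4177 − 4285 = −108 kJ

ΔH ≈ −108 kJ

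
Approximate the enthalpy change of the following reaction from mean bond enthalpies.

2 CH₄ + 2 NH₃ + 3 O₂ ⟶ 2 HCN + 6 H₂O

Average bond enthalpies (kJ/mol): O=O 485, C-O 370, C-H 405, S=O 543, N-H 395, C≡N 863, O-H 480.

ΔH ≈ −1231 kJ

Bonds broken (reactants):
  C-H: 8 × 405 = 3240
  N-H: 6 × 395 = 2370
  O=O: 3 × 485 = 1455
  Σ(broken) = 7065 kJ
Bonds formed (products):
  C≡N: 2 × 863 = 1726
  C-H: 2 × 405 = 810
  O-H: 12 × 480 = 5760
  Σ(formed) = 8296 kJ
ΔH = Σ(broken) − Σ(formed) = 7065 − 8296 = −1231 kJ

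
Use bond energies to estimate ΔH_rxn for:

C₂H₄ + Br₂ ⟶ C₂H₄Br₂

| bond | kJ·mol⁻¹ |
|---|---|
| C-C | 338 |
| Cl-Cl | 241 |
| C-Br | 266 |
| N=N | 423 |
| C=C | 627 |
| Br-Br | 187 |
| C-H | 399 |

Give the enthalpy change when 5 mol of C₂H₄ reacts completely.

Bonds broken (reactants):
  Br-Br: 1 × 187 = 187
  C-H: 4 × 399 = 1596
  C=C: 1 × 627 = 627
  Σ(broken) = 2410 kJ
Bonds formed (products):
  C-Br: 2 × 266 = 532
  C-C: 1 × 338 = 338
  C-H: 4 × 399 = 1596
  Σ(formed) = 2466 kJ
ΔH = Σ(broken) − Σ(formed) = 2410 − 2466 = −56 kJ
For 5× the reaction as written: 5 × (−56) = −280 kJ

ΔH = −280 kJ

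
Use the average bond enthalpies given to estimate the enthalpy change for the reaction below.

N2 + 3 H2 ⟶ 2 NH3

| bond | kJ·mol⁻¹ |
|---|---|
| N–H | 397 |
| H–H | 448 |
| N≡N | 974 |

ΔH ≈ −64 kJ

Bonds broken (reactants):
  H–H: 3 × 448 = 1344
  N≡N: 1 × 974 = 974
  Σ(broken) = 2318 kJ
Bonds formed (products):
  N–H: 6 × 397 = 2382
  Σ(formed) = 2382 kJ
ΔH = Σ(broken) − Σ(formed) = 2318 − 2382 = −64 kJ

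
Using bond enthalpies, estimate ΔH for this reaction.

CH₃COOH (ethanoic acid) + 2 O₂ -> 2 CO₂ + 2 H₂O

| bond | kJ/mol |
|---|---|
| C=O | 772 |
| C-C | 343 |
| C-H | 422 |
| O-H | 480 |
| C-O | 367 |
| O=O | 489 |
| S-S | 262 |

Bonds broken (reactants):
  C-C: 1 × 343 = 343
  C-H: 3 × 422 = 1266
  C-O: 1 × 367 = 367
  C=O: 1 × 772 = 772
  O-H: 1 × 480 = 480
  O=O: 2 × 489 = 978
  Σ(broken) = 4206 kJ
Bonds formed (products):
  C=O: 4 × 772 = 3088
  O-H: 4 × 480 = 1920
  Σ(formed) = 5008 kJ
ΔH = Σ(broken) − Σ(formed) = 4206 − 5008 = −802 kJ

ΔH ≈ −802 kJ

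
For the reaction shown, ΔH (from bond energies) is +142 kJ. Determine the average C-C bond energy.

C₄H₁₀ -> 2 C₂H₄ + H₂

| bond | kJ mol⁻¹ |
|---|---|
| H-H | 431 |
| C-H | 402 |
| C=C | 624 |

Let D be the C-C bond energy.
Σ(broken) = 3×D + 10×402 = 4020 + 3D
Σ(formed) = 8×402 + 2×624 + 1×431 = 4895
ΔH = Σ(broken) − Σ(formed) = (4020 + 3D) − (4895) = −875 + 3D
Setting this equal to +142 kJ gives 3D = 1017, so D = 339 kJ/mol.

D(C-C) ≈ 339 kJ/mol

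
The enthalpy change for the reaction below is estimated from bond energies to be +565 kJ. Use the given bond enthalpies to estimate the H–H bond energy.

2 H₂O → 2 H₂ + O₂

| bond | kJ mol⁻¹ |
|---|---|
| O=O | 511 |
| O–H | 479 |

D(H–H) ≈ 420 kJ/mol

Let D be the H–H bond energy.
Σ(broken) = 4×479 = 1916
Σ(formed) = 2×D + 1×511 = 511 + 2D
ΔH = Σ(broken) − Σ(formed) = (1916) − (511 + 2D) = +1405 − 2D
Setting this equal to +565 kJ gives 2D = 840, so D = 420 kJ/mol.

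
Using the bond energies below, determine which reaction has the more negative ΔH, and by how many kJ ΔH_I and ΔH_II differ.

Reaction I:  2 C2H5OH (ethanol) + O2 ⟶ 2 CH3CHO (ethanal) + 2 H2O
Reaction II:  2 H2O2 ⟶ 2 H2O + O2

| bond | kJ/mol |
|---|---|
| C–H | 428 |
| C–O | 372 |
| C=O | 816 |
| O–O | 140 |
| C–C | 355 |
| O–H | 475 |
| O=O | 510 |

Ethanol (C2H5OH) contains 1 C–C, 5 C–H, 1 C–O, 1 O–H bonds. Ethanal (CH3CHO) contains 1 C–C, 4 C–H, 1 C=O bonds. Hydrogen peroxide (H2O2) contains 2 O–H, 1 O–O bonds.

Reaction I, by 242 kJ

Reaction I:
  Bonds broken (reactants):
    C–C: 2 × 355 = 710
    C–H: 10 × 428 = 4280
    C–O: 2 × 372 = 744
    O–H: 2 × 475 = 950
    O=O: 1 × 510 = 510
    Σ(broken) = 7194 kJ
  Bonds formed (products):
    C–C: 2 × 355 = 710
    C–H: 8 × 428 = 3424
    C=O: 2 × 816 = 1632
    O–H: 4 × 475 = 1900
    Σ(formed) = 7666 kJ
  ΔH_I = 7194 − 7666 = −472 kJ
Reaction II:
  Bonds broken (reactants):
    O–H: 4 × 475 = 1900
    O–O: 2 × 140 = 280
    Σ(broken) = 2180 kJ
  Bonds formed (products):
    O–H: 4 × 475 = 1900
    O=O: 1 × 510 = 510
    Σ(formed) = 2410 kJ
  ΔH_II = 2180 − 2410 = −230 kJ
ΔH_I − ΔH_II = −242 kJ, so reaction I has the more negative ΔH; |ΔH_I − ΔH_II| = 242 kJ.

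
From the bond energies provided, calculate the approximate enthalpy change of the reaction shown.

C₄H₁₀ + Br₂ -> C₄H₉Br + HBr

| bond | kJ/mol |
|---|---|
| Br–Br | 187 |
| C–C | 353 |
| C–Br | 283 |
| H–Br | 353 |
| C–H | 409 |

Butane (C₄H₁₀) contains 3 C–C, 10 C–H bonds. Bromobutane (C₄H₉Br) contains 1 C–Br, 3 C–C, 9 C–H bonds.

Bonds broken (reactants):
  Br–Br: 1 × 187 = 187
  C–C: 3 × 353 = 1059
  C–H: 10 × 409 = 4090
  Σ(broken) = 5336 kJ
Bonds formed (products):
  C–Br: 1 × 283 = 283
  C–C: 3 × 353 = 1059
  C–H: 9 × 409 = 3681
  H–Br: 1 × 353 = 353
  Σ(formed) = 5376 kJ
ΔH = Σ(broken) − Σ(formed) = 5336 − 5376 = −40 kJ

ΔH ≈ −40 kJ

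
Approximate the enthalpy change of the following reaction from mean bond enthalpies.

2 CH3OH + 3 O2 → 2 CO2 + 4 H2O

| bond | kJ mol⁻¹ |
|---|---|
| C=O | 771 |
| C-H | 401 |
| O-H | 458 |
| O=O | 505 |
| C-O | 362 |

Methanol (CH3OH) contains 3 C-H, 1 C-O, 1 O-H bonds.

Bonds broken (reactants):
  C-H: 6 × 401 = 2406
  C-O: 2 × 362 = 724
  O-H: 2 × 458 = 916
  O=O: 3 × 505 = 1515
  Σ(broken) = 5561 kJ
Bonds formed (products):
  C=O: 4 × 771 = 3084
  O-H: 8 × 458 = 3664
  Σ(formed) = 6748 kJ
ΔH = Σ(broken) − Σ(formed) = 5561 − 6748 = −1187 kJ

ΔH ≈ −1187 kJ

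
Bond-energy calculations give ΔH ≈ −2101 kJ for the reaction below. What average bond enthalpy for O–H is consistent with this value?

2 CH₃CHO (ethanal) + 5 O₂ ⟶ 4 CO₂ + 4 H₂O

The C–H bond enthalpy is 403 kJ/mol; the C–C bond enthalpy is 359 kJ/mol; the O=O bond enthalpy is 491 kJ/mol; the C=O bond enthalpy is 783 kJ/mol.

Let D be the O–H bond energy.
Σ(broken) = 2×359 + 8×403 + 2×783 + 5×491 = 7963
Σ(formed) = 8×783 + 8×D = 6264 + 8D
ΔH = Σ(broken) − Σ(formed) = (7963) − (6264 + 8D) = +1699 − 8D
Setting this equal to −2101 kJ gives 8D = 3800, so D = 475 kJ/mol.

D(O–H) ≈ 475 kJ/mol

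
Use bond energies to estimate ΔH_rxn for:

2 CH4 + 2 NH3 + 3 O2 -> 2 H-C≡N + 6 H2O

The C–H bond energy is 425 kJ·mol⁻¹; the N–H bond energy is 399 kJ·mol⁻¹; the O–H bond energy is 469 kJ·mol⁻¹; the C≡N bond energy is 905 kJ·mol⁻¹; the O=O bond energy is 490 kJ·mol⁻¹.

Bonds broken (reactants):
  C–H: 8 × 425 = 3400
  N–H: 6 × 399 = 2394
  O=O: 3 × 490 = 1470
  Σ(broken) = 7264 kJ
Bonds formed (products):
  C≡N: 2 × 905 = 1810
  C–H: 2 × 425 = 850
  O–H: 12 × 469 = 5628
  Σ(formed) = 8288 kJ
ΔH = Σ(broken) − Σ(formed) = 7264 − 8288 = −1024 kJ

ΔH ≈ −1024 kJ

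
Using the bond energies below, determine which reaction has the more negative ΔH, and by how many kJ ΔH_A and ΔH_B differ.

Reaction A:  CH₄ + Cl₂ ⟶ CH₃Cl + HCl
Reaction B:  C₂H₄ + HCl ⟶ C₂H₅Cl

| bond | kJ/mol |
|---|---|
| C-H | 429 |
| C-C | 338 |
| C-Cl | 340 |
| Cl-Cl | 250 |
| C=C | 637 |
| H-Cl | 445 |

Reaction A:
  Bonds broken (reactants):
    C-H: 4 × 429 = 1716
    Cl-Cl: 1 × 250 = 250
    Σ(broken) = 1966 kJ
  Bonds formed (products):
    C-Cl: 1 × 340 = 340
    C-H: 3 × 429 = 1287
    H-Cl: 1 × 445 = 445
    Σ(formed) = 2072 kJ
  ΔH_A = 1966 − 2072 = −106 kJ
Reaction B:
  Bonds broken (reactants):
    C-H: 4 × 429 = 1716
    C=C: 1 × 637 = 637
    H-Cl: 1 × 445 = 445
    Σ(broken) = 2798 kJ
  Bonds formed (products):
    C-C: 1 × 338 = 338
    C-Cl: 1 × 340 = 340
    C-H: 5 × 429 = 2145
    Σ(formed) = 2823 kJ
  ΔH_B = 2798 − 2823 = −25 kJ
ΔH_A − ΔH_B = −81 kJ, so reaction A has the more negative ΔH; |ΔH_A − ΔH_B| = 81 kJ.

Reaction A, by 81 kJ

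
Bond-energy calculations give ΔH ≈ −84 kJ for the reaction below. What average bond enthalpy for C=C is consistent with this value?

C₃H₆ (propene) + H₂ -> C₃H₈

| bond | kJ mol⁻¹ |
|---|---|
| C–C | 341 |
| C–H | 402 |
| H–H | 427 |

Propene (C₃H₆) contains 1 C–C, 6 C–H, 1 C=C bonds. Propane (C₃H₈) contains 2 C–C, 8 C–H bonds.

Let D be the C=C bond energy.
Σ(broken) = 1×341 + 6×402 + 1×D + 1×427 = 3180 + D
Σ(formed) = 2×341 + 8×402 = 3898
ΔH = Σ(broken) − Σ(formed) = (3180 + D) − (3898) = −718 + D
Setting this equal to −84 kJ gives D = 634 kJ/mol.

D(C=C) ≈ 634 kJ/mol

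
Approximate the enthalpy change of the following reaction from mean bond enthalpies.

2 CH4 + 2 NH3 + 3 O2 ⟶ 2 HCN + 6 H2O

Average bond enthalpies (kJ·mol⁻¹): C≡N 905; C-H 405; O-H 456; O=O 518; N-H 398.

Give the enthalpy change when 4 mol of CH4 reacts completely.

ΔH = −1820 kJ

Bonds broken (reactants):
  C-H: 8 × 405 = 3240
  N-H: 6 × 398 = 2388
  O=O: 3 × 518 = 1554
  Σ(broken) = 7182 kJ
Bonds formed (products):
  C≡N: 2 × 905 = 1810
  C-H: 2 × 405 = 810
  O-H: 12 × 456 = 5472
  Σ(formed) = 8092 kJ
ΔH = Σ(broken) − Σ(formed) = 7182 − 8092 = −910 kJ
For 2× the reaction as written: 2 × (−910) = −1820 kJ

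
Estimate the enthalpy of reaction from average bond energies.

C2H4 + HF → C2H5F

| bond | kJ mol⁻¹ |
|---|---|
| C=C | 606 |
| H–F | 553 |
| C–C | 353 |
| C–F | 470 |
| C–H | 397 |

Bonds broken (reactants):
  C–H: 4 × 397 = 1588
  C=C: 1 × 606 = 606
  H–F: 1 × 553 = 553
  Σ(broken) = 2747 kJ
Bonds formed (products):
  C–C: 1 × 353 = 353
  C–F: 1 × 470 = 470
  C–H: 5 × 397 = 1985
  Σ(formed) = 2808 kJ
ΔH = Σ(broken) − Σ(formed) = 2747 − 2808 = −61 kJ

ΔH ≈ −61 kJ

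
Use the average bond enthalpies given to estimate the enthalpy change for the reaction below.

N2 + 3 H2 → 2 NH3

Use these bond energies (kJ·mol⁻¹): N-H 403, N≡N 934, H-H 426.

Bonds broken (reactants):
  H-H: 3 × 426 = 1278
  N≡N: 1 × 934 = 934
  Σ(broken) = 2212 kJ
Bonds formed (products):
  N-H: 6 × 403 = 2418
  Σ(formed) = 2418 kJ
ΔH = Σ(broken) − Σ(formed) = 2212 − 2418 = −206 kJ

ΔH ≈ −206 kJ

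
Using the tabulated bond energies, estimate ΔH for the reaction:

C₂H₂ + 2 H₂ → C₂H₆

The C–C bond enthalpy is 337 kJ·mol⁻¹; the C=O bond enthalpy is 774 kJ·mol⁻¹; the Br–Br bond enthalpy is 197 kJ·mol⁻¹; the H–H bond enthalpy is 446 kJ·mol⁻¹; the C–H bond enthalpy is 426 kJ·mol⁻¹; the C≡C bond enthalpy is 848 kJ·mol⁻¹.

ΔH ≈ −301 kJ

Bonds broken (reactants):
  C≡C: 1 × 848 = 848
  C–H: 2 × 426 = 852
  H–H: 2 × 446 = 892
  Σ(broken) = 2592 kJ
Bonds formed (products):
  C–C: 1 × 337 = 337
  C–H: 6 × 426 = 2556
  Σ(formed) = 2893 kJ
ΔH = Σ(broken) − Σ(formed) = 2592 − 2893 = −301 kJ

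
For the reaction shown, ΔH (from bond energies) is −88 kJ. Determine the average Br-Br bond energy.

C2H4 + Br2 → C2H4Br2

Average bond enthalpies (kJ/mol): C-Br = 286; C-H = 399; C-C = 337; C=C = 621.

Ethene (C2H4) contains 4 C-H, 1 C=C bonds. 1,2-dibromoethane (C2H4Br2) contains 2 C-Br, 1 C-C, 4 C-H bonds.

Let D be the Br-Br bond energy.
Σ(broken) = 1×D + 4×399 + 1×621 = 2217 + D
Σ(formed) = 2×286 + 1×337 + 4×399 = 2505
ΔH = Σ(broken) − Σ(formed) = (2217 + D) − (2505) = −288 + D
Setting this equal to −88 kJ gives D = 200 kJ/mol.

D(Br-Br) ≈ 200 kJ/mol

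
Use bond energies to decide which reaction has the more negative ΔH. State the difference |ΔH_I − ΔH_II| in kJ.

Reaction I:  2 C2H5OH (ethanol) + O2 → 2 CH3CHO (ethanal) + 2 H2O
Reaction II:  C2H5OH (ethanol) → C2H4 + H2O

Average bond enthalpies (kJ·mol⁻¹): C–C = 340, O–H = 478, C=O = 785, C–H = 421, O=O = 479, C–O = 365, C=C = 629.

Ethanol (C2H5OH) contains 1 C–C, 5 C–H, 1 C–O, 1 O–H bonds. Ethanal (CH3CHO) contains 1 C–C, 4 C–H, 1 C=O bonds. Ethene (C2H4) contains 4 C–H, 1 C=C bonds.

Reaction I, by 494 kJ

Reaction I:
  Bonds broken (reactants):
    C–C: 2 × 340 = 680
    C–H: 10 × 421 = 4210
    C–O: 2 × 365 = 730
    O–H: 2 × 478 = 956
    O=O: 1 × 479 = 479
    Σ(broken) = 7055 kJ
  Bonds formed (products):
    C–C: 2 × 340 = 680
    C–H: 8 × 421 = 3368
    C=O: 2 × 785 = 1570
    O–H: 4 × 478 = 1912
    Σ(formed) = 7530 kJ
  ΔH_I = 7055 − 7530 = −475 kJ
Reaction II:
  Bonds broken (reactants):
    C–C: 1 × 340 = 340
    C–H: 5 × 421 = 2105
    C–O: 1 × 365 = 365
    O–H: 1 × 478 = 478
    Σ(broken) = 3288 kJ
  Bonds formed (products):
    C–H: 4 × 421 = 1684
    C=C: 1 × 629 = 629
    O–H: 2 × 478 = 956
    Σ(formed) = 3269 kJ
  ΔH_II = 3288 − 3269 = +19 kJ
ΔH_I − ΔH_II = −494 kJ, so reaction I has the more negative ΔH; |ΔH_I − ΔH_II| = 494 kJ.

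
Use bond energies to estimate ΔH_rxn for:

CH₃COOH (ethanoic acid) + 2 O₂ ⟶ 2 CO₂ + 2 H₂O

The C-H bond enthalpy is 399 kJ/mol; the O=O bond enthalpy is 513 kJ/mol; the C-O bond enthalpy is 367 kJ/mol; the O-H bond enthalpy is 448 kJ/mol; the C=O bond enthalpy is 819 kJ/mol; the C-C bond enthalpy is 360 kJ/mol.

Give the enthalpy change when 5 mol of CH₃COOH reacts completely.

ΔH = −4255 kJ

Bonds broken (reactants):
  C-C: 1 × 360 = 360
  C-H: 3 × 399 = 1197
  C-O: 1 × 367 = 367
  C=O: 1 × 819 = 819
  O-H: 1 × 448 = 448
  O=O: 2 × 513 = 1026
  Σ(broken) = 4217 kJ
Bonds formed (products):
  C=O: 4 × 819 = 3276
  O-H: 4 × 448 = 1792
  Σ(formed) = 5068 kJ
ΔH = Σ(broken) − Σ(formed) = 4217 − 5068 = −851 kJ
For 5× the reaction as written: 5 × (−851) = −4255 kJ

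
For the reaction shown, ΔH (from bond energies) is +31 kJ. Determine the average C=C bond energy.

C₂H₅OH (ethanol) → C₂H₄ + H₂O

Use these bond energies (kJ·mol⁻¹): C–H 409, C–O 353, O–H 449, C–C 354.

D(C=C) ≈ 636 kJ/mol

Let D be the C=C bond energy.
Σ(broken) = 1×354 + 5×409 + 1×353 + 1×449 = 3201
Σ(formed) = 4×409 + 1×D + 2×449 = 2534 + D
ΔH = Σ(broken) − Σ(formed) = (3201) − (2534 + D) = +667 − D
Setting this equal to +31 kJ gives D = 636 kJ/mol.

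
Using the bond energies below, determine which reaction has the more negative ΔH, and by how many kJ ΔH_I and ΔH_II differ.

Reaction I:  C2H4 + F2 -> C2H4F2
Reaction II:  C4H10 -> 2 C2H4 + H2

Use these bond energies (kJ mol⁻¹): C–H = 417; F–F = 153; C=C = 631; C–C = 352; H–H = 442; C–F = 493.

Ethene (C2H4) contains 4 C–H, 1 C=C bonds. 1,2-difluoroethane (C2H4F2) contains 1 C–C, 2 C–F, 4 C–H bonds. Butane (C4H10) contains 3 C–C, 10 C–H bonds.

Reaction I, by 740 kJ

Reaction I:
  Bonds broken (reactants):
    C–H: 4 × 417 = 1668
    C=C: 1 × 631 = 631
    F–F: 1 × 153 = 153
    Σ(broken) = 2452 kJ
  Bonds formed (products):
    C–C: 1 × 352 = 352
    C–F: 2 × 493 = 986
    C–H: 4 × 417 = 1668
    Σ(formed) = 3006 kJ
  ΔH_I = 2452 − 3006 = −554 kJ
Reaction II:
  Bonds broken (reactants):
    C–C: 3 × 352 = 1056
    C–H: 10 × 417 = 4170
    Σ(broken) = 5226 kJ
  Bonds formed (products):
    C–H: 8 × 417 = 3336
    C=C: 2 × 631 = 1262
    H–H: 1 × 442 = 442
    Σ(formed) = 5040 kJ
  ΔH_II = 5226 − 5040 = +186 kJ
ΔH_I − ΔH_II = −740 kJ, so reaction I has the more negative ΔH; |ΔH_I − ΔH_II| = 740 kJ.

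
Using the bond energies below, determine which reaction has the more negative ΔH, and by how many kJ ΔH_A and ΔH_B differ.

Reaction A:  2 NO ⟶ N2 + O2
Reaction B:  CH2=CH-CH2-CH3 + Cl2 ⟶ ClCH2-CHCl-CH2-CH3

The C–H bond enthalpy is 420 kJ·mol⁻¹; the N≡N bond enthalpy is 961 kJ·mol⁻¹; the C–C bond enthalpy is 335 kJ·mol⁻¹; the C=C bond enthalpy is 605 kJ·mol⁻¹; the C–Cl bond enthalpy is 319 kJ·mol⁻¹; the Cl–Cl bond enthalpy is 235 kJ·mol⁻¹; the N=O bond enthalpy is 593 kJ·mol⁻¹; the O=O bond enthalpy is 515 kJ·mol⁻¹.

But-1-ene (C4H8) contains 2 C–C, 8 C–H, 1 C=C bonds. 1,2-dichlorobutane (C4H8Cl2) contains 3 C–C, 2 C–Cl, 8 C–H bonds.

Reaction A:
  Bonds broken (reactants):
    N=O: 2 × 593 = 1186
    Σ(broken) = 1186 kJ
  Bonds formed (products):
    N≡N: 1 × 961 = 961
    O=O: 1 × 515 = 515
    Σ(formed) = 1476 kJ
  ΔH_A = 1186 − 1476 = −290 kJ
Reaction B:
  Bonds broken (reactants):
    C–C: 2 × 335 = 670
    C–H: 8 × 420 = 3360
    C=C: 1 × 605 = 605
    Cl–Cl: 1 × 235 = 235
    Σ(broken) = 4870 kJ
  Bonds formed (products):
    C–C: 3 × 335 = 1005
    C–Cl: 2 × 319 = 638
    C–H: 8 × 420 = 3360
    Σ(formed) = 5003 kJ
  ΔH_B = 4870 − 5003 = −133 kJ
ΔH_A − ΔH_B = −157 kJ, so reaction A has the more negative ΔH; |ΔH_A − ΔH_B| = 157 kJ.

Reaction A, by 157 kJ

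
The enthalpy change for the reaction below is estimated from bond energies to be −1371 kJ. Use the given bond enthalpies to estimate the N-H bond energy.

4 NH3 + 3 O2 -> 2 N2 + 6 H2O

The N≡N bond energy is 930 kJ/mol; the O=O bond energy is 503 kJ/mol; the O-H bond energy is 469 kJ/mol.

Let D be the N-H bond energy.
Σ(broken) = 12×D + 3×503 = 1509 + 12D
Σ(formed) = 2×930 + 12×469 = 7488
ΔH = Σ(broken) − Σ(formed) = (1509 + 12D) − (7488) = −5979 + 12D
Setting this equal to −1371 kJ gives 12D = 4608, so D = 384 kJ/mol.

D(N-H) ≈ 384 kJ/mol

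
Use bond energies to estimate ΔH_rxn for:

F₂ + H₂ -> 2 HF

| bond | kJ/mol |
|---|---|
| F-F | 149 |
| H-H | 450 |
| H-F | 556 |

Bonds broken (reactants):
  F-F: 1 × 149 = 149
  H-H: 1 × 450 = 450
  Σ(broken) = 599 kJ
Bonds formed (products):
  H-F: 2 × 556 = 1112
  Σ(formed) = 1112 kJ
ΔH = Σ(broken) − Σ(formed) = 599 − 1112 = −513 kJ

ΔH ≈ −513 kJ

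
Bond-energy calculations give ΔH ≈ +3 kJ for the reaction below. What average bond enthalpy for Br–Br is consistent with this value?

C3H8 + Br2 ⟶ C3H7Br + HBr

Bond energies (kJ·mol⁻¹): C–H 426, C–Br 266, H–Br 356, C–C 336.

D(Br–Br) ≈ 199 kJ/mol

Let D be the Br–Br bond energy.
Σ(broken) = 1×D + 2×336 + 8×426 = 4080 + D
Σ(formed) = 1×266 + 2×336 + 7×426 + 1×356 = 4276
ΔH = Σ(broken) − Σ(formed) = (4080 + D) − (4276) = −196 + D
Setting this equal to +3 kJ gives D = 199 kJ/mol.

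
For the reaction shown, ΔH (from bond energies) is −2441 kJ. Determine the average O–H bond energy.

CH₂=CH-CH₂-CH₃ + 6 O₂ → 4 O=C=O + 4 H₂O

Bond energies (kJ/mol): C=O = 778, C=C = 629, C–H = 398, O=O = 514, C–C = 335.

Let D be the O–H bond energy.
Σ(broken) = 2×335 + 8×398 + 1×629 + 6×514 = 7567
Σ(formed) = 8×778 + 8×D = 6224 + 8D
ΔH = Σ(broken) − Σ(formed) = (7567) − (6224 + 8D) = +1343 − 8D
Setting this equal to −2441 kJ gives 8D = 3784, so D = 473 kJ/mol.

D(O–H) ≈ 473 kJ/mol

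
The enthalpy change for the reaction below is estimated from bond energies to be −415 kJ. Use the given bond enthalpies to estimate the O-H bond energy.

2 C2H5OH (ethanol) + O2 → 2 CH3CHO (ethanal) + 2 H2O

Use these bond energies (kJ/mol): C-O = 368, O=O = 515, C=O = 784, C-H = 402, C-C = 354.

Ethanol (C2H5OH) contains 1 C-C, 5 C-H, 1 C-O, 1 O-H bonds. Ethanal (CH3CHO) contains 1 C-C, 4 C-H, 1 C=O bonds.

Let D be the O-H bond energy.
Σ(broken) = 2×354 + 10×402 + 2×368 + 2×D + 1×515 = 5979 + 2D
Σ(formed) = 2×354 + 8×402 + 2×784 + 4×D = 5492 + 4D
ΔH = Σ(broken) − Σ(formed) = (5979 + 2D) − (5492 + 4D) = +487 − 2D
Setting this equal to −415 kJ gives 2D = 902, so D = 451 kJ/mol.

D(O-H) ≈ 451 kJ/mol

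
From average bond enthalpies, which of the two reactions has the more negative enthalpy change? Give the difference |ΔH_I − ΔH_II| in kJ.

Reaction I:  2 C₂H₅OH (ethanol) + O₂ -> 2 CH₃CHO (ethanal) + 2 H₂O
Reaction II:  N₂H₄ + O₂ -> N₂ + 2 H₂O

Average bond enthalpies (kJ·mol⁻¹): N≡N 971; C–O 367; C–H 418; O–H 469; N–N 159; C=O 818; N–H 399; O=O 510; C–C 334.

Reaction I:
  Bonds broken (reactants):
    C–C: 2 × 334 = 668
    C–H: 10 × 418 = 4180
    C–O: 2 × 367 = 734
    O–H: 2 × 469 = 938
    O=O: 1 × 510 = 510
    Σ(broken) = 7030 kJ
  Bonds formed (products):
    C–C: 2 × 334 = 668
    C–H: 8 × 418 = 3344
    C=O: 2 × 818 = 1636
    O–H: 4 × 469 = 1876
    Σ(formed) = 7524 kJ
  ΔH_I = 7030 − 7524 = −494 kJ
Reaction II:
  Bonds broken (reactants):
    N–H: 4 × 399 = 1596
    N–N: 1 × 159 = 159
    O=O: 1 × 510 = 510
    Σ(broken) = 2265 kJ
  Bonds formed (products):
    N≡N: 1 × 971 = 971
    O–H: 4 × 469 = 1876
    Σ(formed) = 2847 kJ
  ΔH_II = 2265 − 2847 = −582 kJ
ΔH_I − ΔH_II = +88 kJ, so reaction II has the more negative ΔH; |ΔH_I − ΔH_II| = 88 kJ.

Reaction II, by 88 kJ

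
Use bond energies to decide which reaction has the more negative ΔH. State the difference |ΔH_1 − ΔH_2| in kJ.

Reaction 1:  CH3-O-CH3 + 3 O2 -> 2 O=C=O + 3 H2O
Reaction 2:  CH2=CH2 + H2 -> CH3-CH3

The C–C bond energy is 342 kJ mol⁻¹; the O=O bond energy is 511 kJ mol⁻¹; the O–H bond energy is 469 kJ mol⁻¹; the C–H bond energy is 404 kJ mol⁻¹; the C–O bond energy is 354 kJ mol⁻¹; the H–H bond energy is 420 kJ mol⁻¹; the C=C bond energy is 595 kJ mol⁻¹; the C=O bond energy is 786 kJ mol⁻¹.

Reaction 1, by 1158 kJ

Reaction 1:
  Bonds broken (reactants):
    C–H: 6 × 404 = 2424
    C–O: 2 × 354 = 708
    O=O: 3 × 511 = 1533
    Σ(broken) = 4665 kJ
  Bonds formed (products):
    C=O: 4 × 786 = 3144
    O–H: 6 × 469 = 2814
    Σ(formed) = 5958 kJ
  ΔH_1 = 4665 − 5958 = −1293 kJ
Reaction 2:
  Bonds broken (reactants):
    C–H: 4 × 404 = 1616
    C=C: 1 × 595 = 595
    H–H: 1 × 420 = 420
    Σ(broken) = 2631 kJ
  Bonds formed (products):
    C–C: 1 × 342 = 342
    C–H: 6 × 404 = 2424
    Σ(formed) = 2766 kJ
  ΔH_2 = 2631 − 2766 = −135 kJ
ΔH_1 − ΔH_2 = −1158 kJ, so reaction 1 has the more negative ΔH; |ΔH_1 − ΔH_2| = 1158 kJ.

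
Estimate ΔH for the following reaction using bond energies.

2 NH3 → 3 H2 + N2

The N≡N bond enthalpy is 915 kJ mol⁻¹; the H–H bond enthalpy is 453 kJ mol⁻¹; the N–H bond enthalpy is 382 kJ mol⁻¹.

Bonds broken (reactants):
  N–H: 6 × 382 = 2292
  Σ(broken) = 2292 kJ
Bonds formed (products):
  H–H: 3 × 453 = 1359
  N≡N: 1 × 915 = 915
  Σ(formed) = 2274 kJ
ΔH = Σ(broken) − Σ(formed) = 2292 − 2274 = +18 kJ

ΔH ≈ +18 kJ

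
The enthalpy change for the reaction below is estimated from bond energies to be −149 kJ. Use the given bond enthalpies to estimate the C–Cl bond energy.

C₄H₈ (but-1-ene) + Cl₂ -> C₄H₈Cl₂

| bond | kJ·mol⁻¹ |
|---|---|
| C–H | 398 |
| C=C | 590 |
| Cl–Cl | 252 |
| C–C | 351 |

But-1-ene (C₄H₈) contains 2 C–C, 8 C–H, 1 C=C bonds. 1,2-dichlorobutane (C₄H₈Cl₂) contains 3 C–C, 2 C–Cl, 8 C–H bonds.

D(C–Cl) ≈ 320 kJ/mol

Let D be the C–Cl bond energy.
Σ(broken) = 2×351 + 8×398 + 1×590 + 1×252 = 4728
Σ(formed) = 3×351 + 2×D + 8×398 = 4237 + 2D
ΔH = Σ(broken) − Σ(formed) = (4728) − (4237 + 2D) = +491 − 2D
Setting this equal to −149 kJ gives 2D = 640, so D = 320 kJ/mol.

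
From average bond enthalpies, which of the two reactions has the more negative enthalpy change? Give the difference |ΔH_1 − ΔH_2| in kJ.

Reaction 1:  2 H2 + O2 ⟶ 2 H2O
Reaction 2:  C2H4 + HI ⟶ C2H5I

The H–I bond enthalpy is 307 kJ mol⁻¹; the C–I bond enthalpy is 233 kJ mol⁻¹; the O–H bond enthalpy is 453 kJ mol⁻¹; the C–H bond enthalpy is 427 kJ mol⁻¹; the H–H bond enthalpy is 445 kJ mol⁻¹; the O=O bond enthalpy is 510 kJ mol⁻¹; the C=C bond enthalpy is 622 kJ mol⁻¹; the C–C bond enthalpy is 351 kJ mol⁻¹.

Reaction 1, by 330 kJ

Reaction 1:
  Bonds broken (reactants):
    H–H: 2 × 445 = 890
    O=O: 1 × 510 = 510
    Σ(broken) = 1400 kJ
  Bonds formed (products):
    O–H: 4 × 453 = 1812
    Σ(formed) = 1812 kJ
  ΔH_1 = 1400 − 1812 = −412 kJ
Reaction 2:
  Bonds broken (reactants):
    C–H: 4 × 427 = 1708
    C=C: 1 × 622 = 622
    H–I: 1 × 307 = 307
    Σ(broken) = 2637 kJ
  Bonds formed (products):
    C–C: 1 × 351 = 351
    C–H: 5 × 427 = 2135
    C–I: 1 × 233 = 233
    Σ(formed) = 2719 kJ
  ΔH_2 = 2637 − 2719 = −82 kJ
ΔH_1 − ΔH_2 = −330 kJ, so reaction 1 has the more negative ΔH; |ΔH_1 − ΔH_2| = 330 kJ.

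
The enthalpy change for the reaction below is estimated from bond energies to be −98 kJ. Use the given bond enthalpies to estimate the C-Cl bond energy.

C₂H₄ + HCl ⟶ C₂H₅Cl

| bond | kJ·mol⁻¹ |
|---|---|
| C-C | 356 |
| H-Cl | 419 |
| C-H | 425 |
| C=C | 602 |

D(C-Cl) ≈ 338 kJ/mol

Let D be the C-Cl bond energy.
Σ(broken) = 4×425 + 1×602 + 1×419 = 2721
Σ(formed) = 1×356 + 1×D + 5×425 = 2481 + D
ΔH = Σ(broken) − Σ(formed) = (2721) − (2481 + D) = +240 − D
Setting this equal to −98 kJ gives D = 338 kJ/mol.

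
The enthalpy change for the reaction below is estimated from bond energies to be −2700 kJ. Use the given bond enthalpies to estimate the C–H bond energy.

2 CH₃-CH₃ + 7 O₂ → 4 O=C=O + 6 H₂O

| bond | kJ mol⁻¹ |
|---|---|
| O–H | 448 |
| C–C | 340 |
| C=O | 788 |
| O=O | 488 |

Let D be the C–H bond energy.
Σ(broken) = 2×340 + 12×D + 7×488 = 4096 + 12D
Σ(formed) = 8×788 + 12×448 = 11680
ΔH = Σ(broken) − Σ(formed) = (4096 + 12D) − (11680) = −7584 + 12D
Setting this equal to −2700 kJ gives 12D = 4884, so D = 407 kJ/mol.

D(C–H) ≈ 407 kJ/mol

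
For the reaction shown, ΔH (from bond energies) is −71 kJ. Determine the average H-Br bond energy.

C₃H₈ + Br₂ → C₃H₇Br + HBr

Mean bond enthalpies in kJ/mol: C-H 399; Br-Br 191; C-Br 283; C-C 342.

Let D be the H-Br bond energy.
Σ(broken) = 1×191 + 2×342 + 8×399 = 4067
Σ(formed) = 1×283 + 2×342 + 7×399 + 1×D = 3760 + D
ΔH = Σ(broken) − Σ(formed) = (4067) − (3760 + D) = +307 − D
Setting this equal to −71 kJ gives D = 378 kJ/mol.

D(H-Br) ≈ 378 kJ/mol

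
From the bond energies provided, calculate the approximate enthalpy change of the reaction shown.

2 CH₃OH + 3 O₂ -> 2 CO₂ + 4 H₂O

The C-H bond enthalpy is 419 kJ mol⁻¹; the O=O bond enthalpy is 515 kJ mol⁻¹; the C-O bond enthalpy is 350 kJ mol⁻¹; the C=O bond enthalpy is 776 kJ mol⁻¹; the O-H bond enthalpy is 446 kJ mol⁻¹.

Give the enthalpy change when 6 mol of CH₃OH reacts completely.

Bonds broken (reactants):
  C-H: 6 × 419 = 2514
  C-O: 2 × 350 = 700
  O-H: 2 × 446 = 892
  O=O: 3 × 515 = 1545
  Σ(broken) = 5651 kJ
Bonds formed (products):
  C=O: 4 × 776 = 3104
  O-H: 8 × 446 = 3568
  Σ(formed) = 6672 kJ
ΔH = Σ(broken) − Σ(formed) = 5651 − 6672 = −1021 kJ
For 3× the reaction as written: 3 × (−1021) = −3063 kJ

ΔH = −3063 kJ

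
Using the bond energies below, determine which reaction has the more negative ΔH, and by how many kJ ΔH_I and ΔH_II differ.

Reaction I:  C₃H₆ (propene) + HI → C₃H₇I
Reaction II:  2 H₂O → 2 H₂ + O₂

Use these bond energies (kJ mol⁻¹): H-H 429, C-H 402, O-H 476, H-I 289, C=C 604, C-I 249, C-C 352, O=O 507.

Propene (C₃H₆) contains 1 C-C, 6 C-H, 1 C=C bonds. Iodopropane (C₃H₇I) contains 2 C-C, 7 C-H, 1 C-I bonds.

Reaction I:
  Bonds broken (reactants):
    C-C: 1 × 352 = 352
    C-H: 6 × 402 = 2412
    C=C: 1 × 604 = 604
    H-I: 1 × 289 = 289
    Σ(broken) = 3657 kJ
  Bonds formed (products):
    C-C: 2 × 352 = 704
    C-H: 7 × 402 = 2814
    C-I: 1 × 249 = 249
    Σ(formed) = 3767 kJ
  ΔH_I = 3657 − 3767 = −110 kJ
Reaction II:
  Bonds broken (reactants):
    O-H: 4 × 476 = 1904
    Σ(broken) = 1904 kJ
  Bonds formed (products):
    H-H: 2 × 429 = 858
    O=O: 1 × 507 = 507
    Σ(formed) = 1365 kJ
  ΔH_II = 1904 − 1365 = +539 kJ
ΔH_I − ΔH_II = −649 kJ, so reaction I has the more negative ΔH; |ΔH_I − ΔH_II| = 649 kJ.

Reaction I, by 649 kJ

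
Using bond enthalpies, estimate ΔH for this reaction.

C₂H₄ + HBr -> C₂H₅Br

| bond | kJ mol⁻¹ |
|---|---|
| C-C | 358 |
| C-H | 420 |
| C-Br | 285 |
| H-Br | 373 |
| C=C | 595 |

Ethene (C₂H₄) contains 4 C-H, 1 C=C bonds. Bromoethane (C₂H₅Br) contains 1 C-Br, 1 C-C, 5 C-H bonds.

ΔH ≈ −95 kJ

Bonds broken (reactants):
  C-H: 4 × 420 = 1680
  C=C: 1 × 595 = 595
  H-Br: 1 × 373 = 373
  Σ(broken) = 2648 kJ
Bonds formed (products):
  C-Br: 1 × 285 = 285
  C-C: 1 × 358 = 358
  C-H: 5 × 420 = 2100
  Σ(formed) = 2743 kJ
ΔH = Σ(broken) − Σ(formed) = 2648 − 2743 = −95 kJ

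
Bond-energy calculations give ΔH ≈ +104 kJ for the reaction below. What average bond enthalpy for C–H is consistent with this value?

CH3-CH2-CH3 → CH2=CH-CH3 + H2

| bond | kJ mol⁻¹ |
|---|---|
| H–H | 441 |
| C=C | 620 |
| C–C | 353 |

D(C–H) ≈ 406 kJ/mol

Let D be the C–H bond energy.
Σ(broken) = 2×353 + 8×D = 706 + 8D
Σ(formed) = 1×353 + 6×D + 1×620 + 1×441 = 1414 + 6D
ΔH = Σ(broken) − Σ(formed) = (706 + 8D) − (1414 + 6D) = −708 + 2D
Setting this equal to +104 kJ gives 2D = 812, so D = 406 kJ/mol.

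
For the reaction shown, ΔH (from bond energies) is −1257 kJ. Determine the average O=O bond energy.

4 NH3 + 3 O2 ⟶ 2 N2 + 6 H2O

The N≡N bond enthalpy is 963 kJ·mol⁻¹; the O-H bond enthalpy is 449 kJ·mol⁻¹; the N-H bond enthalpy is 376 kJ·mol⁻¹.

D(O=O) ≈ 515 kJ/mol

Let D be the O=O bond energy.
Σ(broken) = 12×376 + 3×D = 4512 + 3D
Σ(formed) = 2×963 + 12×449 = 7314
ΔH = Σ(broken) − Σ(formed) = (4512 + 3D) − (7314) = −2802 + 3D
Setting this equal to −1257 kJ gives 3D = 1545, so D = 515 kJ/mol.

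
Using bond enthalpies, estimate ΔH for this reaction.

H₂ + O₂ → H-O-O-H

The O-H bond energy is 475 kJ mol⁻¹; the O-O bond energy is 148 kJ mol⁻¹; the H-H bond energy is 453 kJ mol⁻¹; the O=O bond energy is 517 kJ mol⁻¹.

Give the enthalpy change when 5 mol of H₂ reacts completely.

ΔH = −640 kJ

Bonds broken (reactants):
  H-H: 1 × 453 = 453
  O=O: 1 × 517 = 517
  Σ(broken) = 970 kJ
Bonds formed (products):
  O-H: 2 × 475 = 950
  O-O: 1 × 148 = 148
  Σ(formed) = 1098 kJ
ΔH = Σ(broken) − Σ(formed) = 970 − 1098 = −128 kJ
For 5× the reaction as written: 5 × (−128) = −640 kJ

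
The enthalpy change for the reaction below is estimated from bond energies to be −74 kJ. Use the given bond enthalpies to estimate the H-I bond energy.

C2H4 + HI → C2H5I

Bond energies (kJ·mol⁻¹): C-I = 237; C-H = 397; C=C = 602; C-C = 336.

D(H-I) ≈ 294 kJ/mol

Let D be the H-I bond energy.
Σ(broken) = 4×397 + 1×602 + 1×D = 2190 + D
Σ(formed) = 1×336 + 5×397 + 1×237 = 2558
ΔH = Σ(broken) − Σ(formed) = (2190 + D) − (2558) = −368 + D
Setting this equal to −74 kJ gives D = 294 kJ/mol.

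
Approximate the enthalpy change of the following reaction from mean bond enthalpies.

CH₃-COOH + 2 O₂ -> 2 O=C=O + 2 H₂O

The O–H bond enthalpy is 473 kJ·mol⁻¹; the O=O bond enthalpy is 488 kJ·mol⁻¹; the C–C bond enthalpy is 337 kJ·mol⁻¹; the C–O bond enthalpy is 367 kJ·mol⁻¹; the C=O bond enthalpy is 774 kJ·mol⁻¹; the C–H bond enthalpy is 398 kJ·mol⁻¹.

Bonds broken (reactants):
  C–C: 1 × 337 = 337
  C–H: 3 × 398 = 1194
  C–O: 1 × 367 = 367
  C=O: 1 × 774 = 774
  O–H: 1 × 473 = 473
  O=O: 2 × 488 = 976
  Σ(broken) = 4121 kJ
Bonds formed (products):
  C=O: 4 × 774 = 3096
  O–H: 4 × 473 = 1892
  Σ(formed) = 4988 kJ
ΔH = Σ(broken) − Σ(formed) = 4121 − 4988 = −867 kJ

ΔH ≈ −867 kJ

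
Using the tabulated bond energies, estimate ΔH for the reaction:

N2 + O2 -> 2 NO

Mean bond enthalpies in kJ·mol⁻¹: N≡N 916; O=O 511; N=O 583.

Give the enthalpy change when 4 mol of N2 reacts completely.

Bonds broken (reactants):
  N≡N: 1 × 916 = 916
  O=O: 1 × 511 = 511
  Σ(broken) = 1427 kJ
Bonds formed (products):
  N=O: 2 × 583 = 1166
  Σ(formed) = 1166 kJ
ΔH = Σ(broken) − Σ(formed) = 1427 − 1166 = +261 kJ
For 4× the reaction as written: 4 × (+261) = +1044 kJ

ΔH = +1044 kJ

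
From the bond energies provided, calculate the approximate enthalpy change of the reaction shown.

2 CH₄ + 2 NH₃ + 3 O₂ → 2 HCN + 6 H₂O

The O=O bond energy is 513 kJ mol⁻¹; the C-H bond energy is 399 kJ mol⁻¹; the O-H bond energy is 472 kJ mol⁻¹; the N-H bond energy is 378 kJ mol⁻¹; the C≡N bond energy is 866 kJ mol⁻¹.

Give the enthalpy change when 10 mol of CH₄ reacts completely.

Bonds broken (reactants):
  C-H: 8 × 399 = 3192
  N-H: 6 × 378 = 2268
  O=O: 3 × 513 = 1539
  Σ(broken) = 6999 kJ
Bonds formed (products):
  C≡N: 2 × 866 = 1732
  C-H: 2 × 399 = 798
  O-H: 12 × 472 = 5664
  Σ(formed) = 8194 kJ
ΔH = Σ(broken) − Σ(formed) = 6999 − 8194 = −1195 kJ
For 5× the reaction as written: 5 × (−1195) = −5975 kJ

ΔH = −5975 kJ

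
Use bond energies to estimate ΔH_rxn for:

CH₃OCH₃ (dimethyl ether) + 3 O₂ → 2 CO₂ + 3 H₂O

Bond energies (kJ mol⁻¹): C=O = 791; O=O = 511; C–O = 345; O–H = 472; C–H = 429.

Bonds broken (reactants):
  C–H: 6 × 429 = 2574
  C–O: 2 × 345 = 690
  O=O: 3 × 511 = 1533
  Σ(broken) = 4797 kJ
Bonds formed (products):
  C=O: 4 × 791 = 3164
  O–H: 6 × 472 = 2832
  Σ(formed) = 5996 kJ
ΔH = Σ(broken) − Σ(formed) = 4797 − 5996 = −1199 kJ

ΔH ≈ −1199 kJ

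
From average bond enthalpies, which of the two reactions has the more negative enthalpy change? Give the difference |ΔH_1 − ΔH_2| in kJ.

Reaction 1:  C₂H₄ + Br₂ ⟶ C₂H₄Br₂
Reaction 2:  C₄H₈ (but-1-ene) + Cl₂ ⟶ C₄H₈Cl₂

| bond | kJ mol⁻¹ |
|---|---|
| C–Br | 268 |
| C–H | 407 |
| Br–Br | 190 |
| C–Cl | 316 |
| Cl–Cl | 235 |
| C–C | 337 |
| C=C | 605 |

Reaction 1:
  Bonds broken (reactants):
    Br–Br: 1 × 190 = 190
    C–H: 4 × 407 = 1628
    C=C: 1 × 605 = 605
    Σ(broken) = 2423 kJ
  Bonds formed (products):
    C–Br: 2 × 268 = 536
    C–C: 1 × 337 = 337
    C–H: 4 × 407 = 1628
    Σ(formed) = 2501 kJ
  ΔH_1 = 2423 − 2501 = −78 kJ
Reaction 2:
  Bonds broken (reactants):
    C–C: 2 × 337 = 674
    C–H: 8 × 407 = 3256
    C=C: 1 × 605 = 605
    Cl–Cl: 1 × 235 = 235
    Σ(broken) = 4770 kJ
  Bonds formed (products):
    C–C: 3 × 337 = 1011
    C–Cl: 2 × 316 = 632
    C–H: 8 × 407 = 3256
    Σ(formed) = 4899 kJ
  ΔH_2 = 4770 − 4899 = −129 kJ
ΔH_1 − ΔH_2 = +51 kJ, so reaction 2 has the more negative ΔH; |ΔH_1 − ΔH_2| = 51 kJ.

Reaction 2, by 51 kJ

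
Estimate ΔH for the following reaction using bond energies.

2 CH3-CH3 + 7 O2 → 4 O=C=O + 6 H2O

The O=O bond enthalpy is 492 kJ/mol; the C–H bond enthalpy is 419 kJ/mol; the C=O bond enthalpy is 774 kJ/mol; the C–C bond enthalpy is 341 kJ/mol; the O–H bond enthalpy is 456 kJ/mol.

Bonds broken (reactants):
  C–C: 2 × 341 = 682
  C–H: 12 × 419 = 5028
  O=O: 7 × 492 = 3444
  Σ(broken) = 9154 kJ
Bonds formed (products):
  C=O: 8 × 774 = 6192
  O–H: 12 × 456 = 5472
  Σ(formed) = 11664 kJ
ΔH = Σ(broken) − Σ(formed) = 9154 − 11664 = −2510 kJ

ΔH ≈ −2510 kJ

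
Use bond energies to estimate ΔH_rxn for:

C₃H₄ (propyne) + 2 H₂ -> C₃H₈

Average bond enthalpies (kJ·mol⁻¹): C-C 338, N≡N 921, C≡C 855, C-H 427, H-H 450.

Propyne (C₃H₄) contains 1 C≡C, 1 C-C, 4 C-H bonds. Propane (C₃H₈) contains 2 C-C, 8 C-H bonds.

Bonds broken (reactants):
  C≡C: 1 × 855 = 855
  C-C: 1 × 338 = 338
  C-H: 4 × 427 = 1708
  H-H: 2 × 450 = 900
  Σ(broken) = 3801 kJ
Bonds formed (products):
  C-C: 2 × 338 = 676
  C-H: 8 × 427 = 3416
  Σ(formed) = 4092 kJ
ΔH = Σ(broken) − Σ(formed) = 3801 − 4092 = −291 kJ

ΔH ≈ −291 kJ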